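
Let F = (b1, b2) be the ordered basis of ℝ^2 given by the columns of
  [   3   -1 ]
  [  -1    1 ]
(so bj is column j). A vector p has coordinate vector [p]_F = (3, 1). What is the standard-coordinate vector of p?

p = M [p]_F, where M has columns b1, b2.
Carrying out the matrix-vector product, p = (8, -2).

(8, -2)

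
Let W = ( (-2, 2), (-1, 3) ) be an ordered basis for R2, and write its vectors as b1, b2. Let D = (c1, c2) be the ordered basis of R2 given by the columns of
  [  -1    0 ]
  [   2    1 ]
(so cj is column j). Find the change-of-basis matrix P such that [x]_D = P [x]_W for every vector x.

Take x = bj: its W-coordinates are the j-th standard unit vector, so P e_j — column j of P — equals [bj]_D.
b1 = 2c1 - 2c2, giving column 1 = (2, -2); repeating for each j gives P = [[2, 1], [-2, 1]].

[[2, 1], [-2, 1]]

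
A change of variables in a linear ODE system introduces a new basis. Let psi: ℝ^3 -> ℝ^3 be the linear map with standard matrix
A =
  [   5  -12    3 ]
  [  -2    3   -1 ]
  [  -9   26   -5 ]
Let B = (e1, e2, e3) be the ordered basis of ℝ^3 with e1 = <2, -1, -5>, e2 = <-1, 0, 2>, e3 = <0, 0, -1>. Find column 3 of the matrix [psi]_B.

Column 3 of [psi]_B is the B-coordinate vector of psi(e3).
In standard coordinates psi(e3) = A e3 = <-3, 1, 5>.
Converting to B: <-3, 1, 5> = -e1 + e2 + 2e3, so the coordinate vector is <-1, 1, 2>.

<-1, 1, 2>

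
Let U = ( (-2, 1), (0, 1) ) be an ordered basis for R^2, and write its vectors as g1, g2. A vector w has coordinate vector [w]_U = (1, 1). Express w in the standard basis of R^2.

(-2, 2)

The coordinates say w = g1 + g2; adding the scaled basis vectors gives (-2, 2).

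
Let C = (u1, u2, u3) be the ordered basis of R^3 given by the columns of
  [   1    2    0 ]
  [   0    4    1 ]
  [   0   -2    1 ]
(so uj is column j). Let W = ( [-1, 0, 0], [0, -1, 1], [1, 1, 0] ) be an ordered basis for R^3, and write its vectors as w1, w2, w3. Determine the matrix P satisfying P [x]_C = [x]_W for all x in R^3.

[[-1, 0, 2], [0, -2, 1], [0, 2, 2]]

Take x = uj: its C-coordinates are the j-th standard unit vector, so P e_j — column j of P — equals [uj]_W.
u1 = -w1 + 0·w2 + 0·w3, giving column 1 = [-1, 0, 0]; repeating for each j gives P = [[-1, 0, 2], [0, -2, 1], [0, 2, 2]].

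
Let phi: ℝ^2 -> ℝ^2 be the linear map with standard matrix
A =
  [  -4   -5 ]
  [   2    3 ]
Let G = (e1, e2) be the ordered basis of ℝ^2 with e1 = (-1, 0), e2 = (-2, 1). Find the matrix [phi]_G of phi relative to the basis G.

[[0, -1], [-2, -1]]

With P the matrix whose columns are e1, e2, [phi]_G = P^(-1) A P.
Column by column: phi(e1) = A e1 = (4, -2); its G-coordinates (0, -2) give column 1.
Continuing for each basis vector yields [phi]_G = [[0, -1], [-2, -1]].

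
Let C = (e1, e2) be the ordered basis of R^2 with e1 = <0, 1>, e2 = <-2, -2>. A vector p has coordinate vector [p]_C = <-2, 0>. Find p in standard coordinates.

The coordinates say p = -2e1 + 0·e2; adding the scaled basis vectors gives <0, -2>.

<0, -2>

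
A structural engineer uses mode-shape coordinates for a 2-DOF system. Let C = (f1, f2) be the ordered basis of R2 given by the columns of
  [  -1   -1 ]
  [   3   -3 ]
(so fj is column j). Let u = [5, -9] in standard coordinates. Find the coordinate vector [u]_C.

We seek scalars with c_1 f1 + c_2 f2 = u; equivalently solve M c = u where the columns of M are f1, f2.
System: -c_1 - c_2 = 5, 3c_1 - 3c_2 = -9; solving gives c_1 = -4, c_2 = -1.
Check: -4f1 - f2 = [5, -9].

[-4, -1]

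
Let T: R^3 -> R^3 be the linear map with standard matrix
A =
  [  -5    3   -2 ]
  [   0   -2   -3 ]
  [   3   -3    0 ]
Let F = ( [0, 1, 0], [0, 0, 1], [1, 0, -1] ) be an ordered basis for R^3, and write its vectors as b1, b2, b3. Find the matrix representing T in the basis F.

[[-2, -3, 3], [0, -2, 0], [3, -2, -3]]

With P the matrix whose columns are b1, ..., b3, [T]_F = P^(-1) A P.
Column by column: T(b1) = A b1 = [3, -2, -3]; its F-coordinates [-2, 0, 3] give column 1.
Continuing for each basis vector yields [T]_F = [[-2, -3, 3], [0, -2, 0], [3, -2, -3]].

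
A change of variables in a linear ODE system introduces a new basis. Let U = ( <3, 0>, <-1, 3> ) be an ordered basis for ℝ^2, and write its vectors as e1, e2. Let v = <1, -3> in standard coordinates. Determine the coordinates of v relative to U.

Write v = c_1 e1 + c_2 e2 and solve for the c_i.
System: 3c_1 - c_2 = 1, 0c_1 + 3c_2 = -3; solving gives c_1 = 0, c_2 = -1.
Check: 0·e1 - e2 = <1, -3>.

<0, -1>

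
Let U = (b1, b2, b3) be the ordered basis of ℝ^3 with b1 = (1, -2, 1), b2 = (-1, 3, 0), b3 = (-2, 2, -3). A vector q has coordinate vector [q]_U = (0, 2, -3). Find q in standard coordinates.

(4, 0, 9)

q = M [q]_U, where M has columns b1, ..., b3.
Carrying out the matrix-vector product, q = (4, 0, 9).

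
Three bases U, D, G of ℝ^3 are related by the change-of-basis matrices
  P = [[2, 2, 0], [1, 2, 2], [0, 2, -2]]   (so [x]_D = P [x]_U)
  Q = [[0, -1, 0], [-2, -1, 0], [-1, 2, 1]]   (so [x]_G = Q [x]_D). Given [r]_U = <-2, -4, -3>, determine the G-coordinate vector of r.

Composing the changes, [r]_G = Q P [r]_U.
Q P = [[-1, -2, -2], [-5, -6, -2], [0, 4, 2]]; applying this to <-2, -4, -3> gives <16, 40, -22>.

<16, 40, -22>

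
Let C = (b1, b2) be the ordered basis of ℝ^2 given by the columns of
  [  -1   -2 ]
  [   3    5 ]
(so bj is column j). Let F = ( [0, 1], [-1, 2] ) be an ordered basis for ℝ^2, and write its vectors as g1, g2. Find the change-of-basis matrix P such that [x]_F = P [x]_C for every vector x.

[[1, 1], [1, 2]]

Column j of P is [bj]_F, since P maps C-coordinates to F-coordinates.
Expressing b1 in F: b1 = g1 + g2, so column 1 of P is [1, 1].
Doing the same for each bj gives P = [[1, 1], [1, 2]].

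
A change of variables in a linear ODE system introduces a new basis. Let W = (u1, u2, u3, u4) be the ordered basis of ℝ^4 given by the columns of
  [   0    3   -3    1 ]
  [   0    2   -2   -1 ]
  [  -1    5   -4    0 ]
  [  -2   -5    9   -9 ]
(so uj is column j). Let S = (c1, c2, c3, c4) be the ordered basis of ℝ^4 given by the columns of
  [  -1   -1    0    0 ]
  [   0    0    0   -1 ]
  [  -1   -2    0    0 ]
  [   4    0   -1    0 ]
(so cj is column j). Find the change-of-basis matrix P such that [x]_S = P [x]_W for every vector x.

Column j of P is [uj]_S, since P maps W-coordinates to S-coordinates.
Expressing u1 in S: u1 = -c1 + c2 - 2c3 + 0·c4, so column 1 of P is [-1, 1, -2, 0].
Doing the same for each uj gives P = [[-1, -1, 2, -2], [1, -2, 1, 1], [-2, 1, -1, 1], [0, -2, 2, 1]].

[[-1, -1, 2, -2], [1, -2, 1, 1], [-2, 1, -1, 1], [0, -2, 2, 1]]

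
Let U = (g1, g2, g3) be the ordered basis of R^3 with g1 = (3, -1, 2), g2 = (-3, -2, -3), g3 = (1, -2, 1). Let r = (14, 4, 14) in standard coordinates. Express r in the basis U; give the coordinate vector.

(0, -4, 2)

[r]_U is the unique c with M c = r, where M has columns g1, ..., g3.
Solving this 3x3 system gives c = (0, -4, 2).
Check: 0·g1 - 4g2 + 2g3 = (14, 4, 14).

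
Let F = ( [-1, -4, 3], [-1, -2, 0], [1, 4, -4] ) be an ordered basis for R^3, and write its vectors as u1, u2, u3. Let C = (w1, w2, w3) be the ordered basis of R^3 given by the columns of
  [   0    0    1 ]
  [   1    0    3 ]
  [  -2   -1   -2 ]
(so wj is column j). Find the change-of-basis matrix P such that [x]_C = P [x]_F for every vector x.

Let M have columns uj and N have columns wj. Then for every x, N [x]_C = x = M [x]_F, so P = N^(-1) M.
Since det N = -1, N^(-1) has integer entries; multiplying gives P = [[-1, 1, 1], [1, 0, 0], [-1, -1, 1]].

[[-1, 1, 1], [1, 0, 0], [-1, -1, 1]]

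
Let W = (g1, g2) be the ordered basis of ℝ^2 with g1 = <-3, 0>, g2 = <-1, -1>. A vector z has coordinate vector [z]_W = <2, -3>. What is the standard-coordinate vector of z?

The coordinates say z = 2g1 - 3g2; adding the scaled basis vectors gives <-3, 3>.

<-3, 3>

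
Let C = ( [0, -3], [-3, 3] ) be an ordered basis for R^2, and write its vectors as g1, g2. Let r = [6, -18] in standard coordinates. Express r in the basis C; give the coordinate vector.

We seek scalars with c_1 g1 + c_2 g2 = r; equivalently solve M c = r where the columns of M are g1, g2.
System: 0c_1 - 3c_2 = 6, -3c_1 + 3c_2 = -18; solving gives c_1 = 4, c_2 = -2.
Check: 4g1 - 2g2 = [6, -18].

[4, -2]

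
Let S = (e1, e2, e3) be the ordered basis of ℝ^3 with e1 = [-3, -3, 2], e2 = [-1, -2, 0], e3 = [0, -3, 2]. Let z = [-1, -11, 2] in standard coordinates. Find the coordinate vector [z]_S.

[-1, 4, 2]

[z]_S is the unique c with M c = z, where M has columns e1, ..., e3.
Solving this 3x3 system gives c = (-1, 4, 2).
Check: -e1 + 4e2 + 2e3 = [-1, -11, 2].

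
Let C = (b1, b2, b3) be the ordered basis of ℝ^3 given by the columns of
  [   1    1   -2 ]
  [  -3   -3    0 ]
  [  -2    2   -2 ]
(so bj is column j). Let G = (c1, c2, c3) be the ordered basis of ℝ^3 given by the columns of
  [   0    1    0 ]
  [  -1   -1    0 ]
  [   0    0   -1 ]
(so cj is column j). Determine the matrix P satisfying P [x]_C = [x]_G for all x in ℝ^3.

[[2, 2, 2], [1, 1, -2], [2, -2, 2]]

Take x = bj: its C-coordinates are the j-th standard unit vector, so P e_j — column j of P — equals [bj]_G.
b1 = 2c1 + c2 + 2c3, giving column 1 = <2, 1, 2>; repeating for each j gives P = [[2, 2, 2], [1, 1, -2], [2, -2, 2]].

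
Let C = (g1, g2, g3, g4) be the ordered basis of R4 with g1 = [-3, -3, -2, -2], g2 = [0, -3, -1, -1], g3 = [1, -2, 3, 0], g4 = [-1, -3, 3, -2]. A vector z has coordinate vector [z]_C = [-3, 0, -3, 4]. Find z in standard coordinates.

[2, 3, 9, -2]

The coordinates say z = -3g1 + 0·g2 - 3g3 + 4g4; adding the scaled basis vectors gives [2, 3, 9, -2].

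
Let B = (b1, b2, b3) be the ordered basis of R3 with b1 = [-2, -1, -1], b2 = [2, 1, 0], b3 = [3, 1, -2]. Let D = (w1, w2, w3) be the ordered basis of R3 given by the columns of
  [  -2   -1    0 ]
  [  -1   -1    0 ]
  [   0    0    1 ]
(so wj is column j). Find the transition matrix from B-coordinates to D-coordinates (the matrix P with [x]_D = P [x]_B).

[[1, -1, -2], [0, 0, 1], [-1, 0, -2]]

Take x = bj: its B-coordinates are the j-th standard unit vector, so P e_j — column j of P — equals [bj]_D.
b1 = w1 + 0·w2 - w3, giving column 1 = [1, 0, -1]; repeating for each j gives P = [[1, -1, -2], [0, 0, 1], [-1, 0, -2]].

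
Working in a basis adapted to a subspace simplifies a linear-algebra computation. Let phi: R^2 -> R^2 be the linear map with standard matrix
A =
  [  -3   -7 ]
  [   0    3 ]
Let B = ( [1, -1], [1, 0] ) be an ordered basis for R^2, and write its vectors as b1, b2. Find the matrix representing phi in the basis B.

[[3, 0], [1, -3]]

With P the matrix whose columns are b1, b2, [phi]_B = P^(-1) A P.
Column by column: phi(b1) = A b1 = [4, -3]; its B-coordinates [3, 1] give column 1.
Continuing for each basis vector yields [phi]_B = [[3, 0], [1, -3]].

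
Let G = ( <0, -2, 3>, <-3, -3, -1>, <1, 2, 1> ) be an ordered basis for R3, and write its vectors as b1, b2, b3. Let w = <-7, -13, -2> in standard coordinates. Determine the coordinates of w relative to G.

Write w = c_1 b1 + ... + c_3 b3 and solve for the c_i.
Row-reducing the augmented matrix [M | w] gives c = (1, 1, -4).
Check: b1 + b2 - 4b3 = <-7, -13, -2>.

<1, 1, -4>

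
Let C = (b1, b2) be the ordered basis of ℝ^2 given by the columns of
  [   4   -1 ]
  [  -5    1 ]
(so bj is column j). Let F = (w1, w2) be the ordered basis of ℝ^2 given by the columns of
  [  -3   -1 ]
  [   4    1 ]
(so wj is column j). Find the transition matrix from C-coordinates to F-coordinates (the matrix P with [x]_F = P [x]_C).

[[-1, 0], [-1, 1]]

Column j of P is [bj]_F, since P maps C-coordinates to F-coordinates.
Expressing b1 in F: b1 = -w1 - w2, so column 1 of P is [-1, -1].
Doing the same for each bj gives P = [[-1, 0], [-1, 1]].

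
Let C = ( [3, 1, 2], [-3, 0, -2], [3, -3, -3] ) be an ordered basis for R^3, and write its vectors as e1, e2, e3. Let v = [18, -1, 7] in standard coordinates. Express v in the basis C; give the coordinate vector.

[2, -3, 1]

We seek scalars with c_1 e1 + ... + c_3 e3 = v; equivalently solve M c = v where the columns of M are e1, ..., e3.
Solving this 3x3 system gives c = (2, -3, 1).
Check: 2e1 - 3e2 + e3 = [18, -1, 7].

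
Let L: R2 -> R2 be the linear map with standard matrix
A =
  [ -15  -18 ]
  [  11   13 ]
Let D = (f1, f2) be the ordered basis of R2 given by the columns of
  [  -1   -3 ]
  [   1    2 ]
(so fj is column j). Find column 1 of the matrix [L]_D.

(0, 1)

Compute L(f1) = A f1 = (-3, 2) in standard coordinates.
Then write this in D-coordinates: solve for y in y_1 f1 + y_2 f2 = (-3, 2).
This gives y = (0, 1), which is column 1 of [L]_D.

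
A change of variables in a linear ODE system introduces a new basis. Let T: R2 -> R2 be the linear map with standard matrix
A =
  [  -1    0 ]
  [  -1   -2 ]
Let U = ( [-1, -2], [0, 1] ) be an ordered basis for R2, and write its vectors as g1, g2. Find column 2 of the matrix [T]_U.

Compute T(g2) = A g2 = [0, -2] in standard coordinates.
Then write this in U-coordinates: solve for y in y_1 g1 + y_2 g2 = [0, -2].
This gives y = [0, -2], which is column 2 of [T]_U.

[0, -2]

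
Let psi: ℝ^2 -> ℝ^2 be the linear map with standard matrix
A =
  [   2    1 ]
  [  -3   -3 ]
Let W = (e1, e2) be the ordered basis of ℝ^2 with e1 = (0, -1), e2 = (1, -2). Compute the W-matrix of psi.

[[-1, -3], [-1, 0]]

With P the matrix whose columns are e1, e2, [psi]_W = P^(-1) A P.
Column by column: psi(e1) = A e1 = (-1, 3); its W-coordinates (-1, -1) give column 1.
Continuing for each basis vector yields [psi]_W = [[-1, -3], [-1, 0]].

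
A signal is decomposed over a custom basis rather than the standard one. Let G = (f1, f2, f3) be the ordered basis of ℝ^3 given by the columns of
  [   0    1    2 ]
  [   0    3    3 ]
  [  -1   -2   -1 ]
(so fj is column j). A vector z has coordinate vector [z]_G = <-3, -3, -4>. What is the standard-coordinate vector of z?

z = M [z]_G, where M has columns f1, ..., f3.
Carrying out the matrix-vector product, z = <-11, -21, 13>.

<-11, -21, 13>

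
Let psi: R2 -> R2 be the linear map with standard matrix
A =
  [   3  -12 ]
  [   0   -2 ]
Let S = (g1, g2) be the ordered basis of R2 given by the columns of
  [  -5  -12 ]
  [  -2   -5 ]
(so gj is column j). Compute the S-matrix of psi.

[[3, 0], [-2, -2]]

The j-th column of [psi]_S is [psi(gj)]_S.
psi(g1) = A g1 = (9, 4) = 3g1 - 2g2, so column 1 is (3, -2).
Repeating for g2 and assembling the columns gives [[3, 0], [-2, -2]].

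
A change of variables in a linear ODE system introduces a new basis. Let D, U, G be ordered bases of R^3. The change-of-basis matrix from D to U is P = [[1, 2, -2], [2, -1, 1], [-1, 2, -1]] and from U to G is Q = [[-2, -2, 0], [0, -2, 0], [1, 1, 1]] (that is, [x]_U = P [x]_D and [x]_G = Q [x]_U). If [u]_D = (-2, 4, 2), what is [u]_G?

Apply P to get U-coordinates (2, -6, 8), then Q to get G-coordinates.
The result is [u]_G = (8, 12, 4).

(8, 12, 4)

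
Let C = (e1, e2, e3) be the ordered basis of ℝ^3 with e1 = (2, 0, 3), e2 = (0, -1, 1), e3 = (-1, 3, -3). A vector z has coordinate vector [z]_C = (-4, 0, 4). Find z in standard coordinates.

(-12, 12, -24)

By definition z = -4e1 + 0·e2 + 4e3.
Summing componentwise gives (-12, 12, -24).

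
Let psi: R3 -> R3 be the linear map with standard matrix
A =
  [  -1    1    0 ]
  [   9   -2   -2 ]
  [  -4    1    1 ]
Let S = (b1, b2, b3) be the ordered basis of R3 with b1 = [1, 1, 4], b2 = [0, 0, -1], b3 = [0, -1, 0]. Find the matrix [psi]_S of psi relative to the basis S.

Let P have columns b1, ..., b3. Then [psi]_S = P^(-1) A P.
Here det P = -1, so P^(-1) is integer; computing A P first and then P^(-1)(A P) gives [[0, 0, -1], [-1, 1, -3], [1, -2, -3]].

[[0, 0, -1], [-1, 1, -3], [1, -2, -3]]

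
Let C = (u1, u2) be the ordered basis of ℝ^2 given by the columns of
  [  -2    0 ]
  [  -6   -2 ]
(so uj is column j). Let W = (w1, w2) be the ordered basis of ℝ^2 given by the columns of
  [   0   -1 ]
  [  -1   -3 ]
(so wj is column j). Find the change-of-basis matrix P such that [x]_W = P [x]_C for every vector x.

[[0, 2], [2, 0]]

Let M have columns uj and N have columns wj. Then for every x, N [x]_W = x = M [x]_C, so P = N^(-1) M.
Since det N = -1, N^(-1) has integer entries; multiplying gives P = [[0, 2], [2, 0]].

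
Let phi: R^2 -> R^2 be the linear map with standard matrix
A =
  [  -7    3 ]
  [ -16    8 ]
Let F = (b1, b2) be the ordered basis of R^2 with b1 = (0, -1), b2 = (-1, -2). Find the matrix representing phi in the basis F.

The j-th column of [phi]_F is [phi(bj)]_F.
phi(b1) = A b1 = (-3, -8) = 2b1 + 3b2, so column 1 is (2, 3).
Repeating for b2 and assembling the columns gives [[2, 2], [3, -1]].

[[2, 2], [3, -1]]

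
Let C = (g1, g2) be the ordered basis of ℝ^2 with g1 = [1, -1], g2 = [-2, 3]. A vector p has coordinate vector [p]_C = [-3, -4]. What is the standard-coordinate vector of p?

The coordinates say p = -3g1 - 4g2; adding the scaled basis vectors gives [5, -9].

[5, -9]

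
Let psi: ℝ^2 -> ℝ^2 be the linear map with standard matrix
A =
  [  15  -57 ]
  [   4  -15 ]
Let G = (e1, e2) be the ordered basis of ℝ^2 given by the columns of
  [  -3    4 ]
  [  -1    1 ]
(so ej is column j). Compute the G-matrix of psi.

With P the matrix whose columns are e1, e2, [psi]_G = P^(-1) A P.
Column by column: psi(e1) = A e1 = (12, 3); its G-coordinates (0, 3) give column 1.
Continuing for each basis vector yields [psi]_G = [[0, -1], [3, 0]].

[[0, -1], [3, 0]]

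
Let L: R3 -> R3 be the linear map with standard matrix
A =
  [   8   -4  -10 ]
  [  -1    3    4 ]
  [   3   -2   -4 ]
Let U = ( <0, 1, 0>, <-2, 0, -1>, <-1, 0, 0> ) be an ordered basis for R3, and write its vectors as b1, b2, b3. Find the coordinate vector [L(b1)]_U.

Column 1 of [L]_U is the U-coordinate vector of L(b1).
In standard coordinates L(b1) = A b1 = <-4, 3, -2>.
Converting to U: <-4, 3, -2> = 3b1 + 2b2 + 0·b3, so the coordinate vector is <3, 2, 0>.

<3, 2, 0>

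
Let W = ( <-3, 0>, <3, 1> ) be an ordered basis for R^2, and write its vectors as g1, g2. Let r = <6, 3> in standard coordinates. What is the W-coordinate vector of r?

<1, 3>

We seek scalars with c_1 g1 + c_2 g2 = r; equivalently solve M c = r where the columns of M are g1, g2.
System: -3c_1 + 3c_2 = 6, 0c_1 + c_2 = 3; solving gives c_1 = 1, c_2 = 3.
Check: g1 + 3g2 = <6, 3>.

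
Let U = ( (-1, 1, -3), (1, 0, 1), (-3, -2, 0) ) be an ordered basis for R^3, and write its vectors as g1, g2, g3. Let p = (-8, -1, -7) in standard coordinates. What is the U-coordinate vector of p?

(1, -4, 1)

We seek scalars with c_1 g1 + ... + c_3 g3 = p; equivalently solve M c = p where the columns of M are g1, ..., g3.
Gaussian elimination on [M | p] yields c = (1, -4, 1).
Check: g1 - 4g2 + g3 = (-8, -1, -7).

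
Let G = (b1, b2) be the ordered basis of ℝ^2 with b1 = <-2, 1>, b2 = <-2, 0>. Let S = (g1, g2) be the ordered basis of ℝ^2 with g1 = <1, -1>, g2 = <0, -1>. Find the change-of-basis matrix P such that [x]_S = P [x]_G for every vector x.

Take x = bj: its G-coordinates are the j-th standard unit vector, so P e_j — column j of P — equals [bj]_S.
b1 = -2g1 + g2, giving column 1 = <-2, 1>; repeating for each j gives P = [[-2, -2], [1, 2]].

[[-2, -2], [1, 2]]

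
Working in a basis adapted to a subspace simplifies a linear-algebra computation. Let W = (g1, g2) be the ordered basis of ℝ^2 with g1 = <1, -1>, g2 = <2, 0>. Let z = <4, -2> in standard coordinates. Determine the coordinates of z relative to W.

[z]_W is the unique c with M c = z, where M has columns g1, g2.
System: c_1 + 2c_2 = 4, -c_1 + 0c_2 = -2; solving gives c_1 = 2, c_2 = 1.
Check: 2g1 + g2 = <4, -2>.

<2, 1>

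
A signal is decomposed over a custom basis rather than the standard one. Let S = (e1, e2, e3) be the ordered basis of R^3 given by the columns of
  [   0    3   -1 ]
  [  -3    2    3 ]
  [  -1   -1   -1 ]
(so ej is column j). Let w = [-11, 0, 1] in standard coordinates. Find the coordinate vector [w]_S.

[0, -3, 2]

Write w = c_1 e1 + ... + c_3 e3 and solve for the c_i.
Solving this 3x3 system gives c = (0, -3, 2).
Check: 0·e1 - 3e2 + 2e3 = [-11, 0, 1].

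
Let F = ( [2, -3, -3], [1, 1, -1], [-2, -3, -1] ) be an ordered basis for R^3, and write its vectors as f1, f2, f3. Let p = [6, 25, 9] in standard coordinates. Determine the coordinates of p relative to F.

We seek scalars with c_1 f1 + ... + c_3 f3 = p; equivalently solve M c = p where the columns of M are f1, ..., f3.
Gaussian elimination on [M | p] yields c = (-3, 4, -4).
Check: -3f1 + 4f2 - 4f3 = [6, 25, 9].

[-3, 4, -4]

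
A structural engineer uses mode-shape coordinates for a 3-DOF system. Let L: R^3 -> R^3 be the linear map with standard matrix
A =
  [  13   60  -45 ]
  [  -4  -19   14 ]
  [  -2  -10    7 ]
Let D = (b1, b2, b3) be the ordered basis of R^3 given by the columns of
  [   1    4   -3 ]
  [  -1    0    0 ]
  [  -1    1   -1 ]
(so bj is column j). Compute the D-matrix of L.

The j-th column of [L]_D is [L(bj)]_D.
L(b1) = A b1 = <-2, 1, 1> = -b1 - b2 - b3, so column 1 is <-1, -1, -1>.
Repeating for b2, b3 and assembling the columns gives [[-1, 2, 2], [-1, 2, 1], [-1, 1, 0]].

[[-1, 2, 2], [-1, 2, 1], [-1, 1, 0]]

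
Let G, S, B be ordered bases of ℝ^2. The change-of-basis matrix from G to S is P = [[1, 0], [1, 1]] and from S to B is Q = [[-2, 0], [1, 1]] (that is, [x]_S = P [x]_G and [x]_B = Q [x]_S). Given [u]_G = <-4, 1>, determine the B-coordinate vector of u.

Apply P to get S-coordinates <-4, -3>, then Q to get B-coordinates.
The result is [u]_B = <8, -7>.

<8, -7>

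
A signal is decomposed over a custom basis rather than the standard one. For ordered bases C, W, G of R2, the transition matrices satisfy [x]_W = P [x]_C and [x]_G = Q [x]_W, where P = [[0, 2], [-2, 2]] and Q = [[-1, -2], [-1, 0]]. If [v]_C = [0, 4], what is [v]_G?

[-24, -8]

First [v]_W = P [v]_C = [8, 8].
Then [v]_G = Q [v]_W = [-24, -8].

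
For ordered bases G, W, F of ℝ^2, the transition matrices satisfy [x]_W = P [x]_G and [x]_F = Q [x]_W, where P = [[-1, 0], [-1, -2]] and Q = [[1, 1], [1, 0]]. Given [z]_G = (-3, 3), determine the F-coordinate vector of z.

(0, 3)

Apply P to get W-coordinates (3, -3), then Q to get F-coordinates.
The result is [z]_F = (0, 3).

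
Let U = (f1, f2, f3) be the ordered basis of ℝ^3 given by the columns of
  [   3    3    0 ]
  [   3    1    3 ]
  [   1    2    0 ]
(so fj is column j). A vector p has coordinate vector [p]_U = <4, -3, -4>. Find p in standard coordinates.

The coordinates say p = 4f1 - 3f2 - 4f3; adding the scaled basis vectors gives <3, -3, -2>.

<3, -3, -2>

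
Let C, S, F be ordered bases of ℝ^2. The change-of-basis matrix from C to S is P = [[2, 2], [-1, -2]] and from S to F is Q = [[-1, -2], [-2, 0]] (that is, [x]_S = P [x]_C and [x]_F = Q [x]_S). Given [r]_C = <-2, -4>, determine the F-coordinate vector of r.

Composing the changes, [r]_F = Q P [r]_C.
Q P = [[0, 2], [-4, -4]]; applying this to <-2, -4> gives <-8, 24>.

<-8, 24>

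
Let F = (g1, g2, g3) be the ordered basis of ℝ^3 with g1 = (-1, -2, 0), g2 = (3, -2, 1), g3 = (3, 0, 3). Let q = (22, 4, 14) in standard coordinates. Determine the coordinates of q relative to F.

(-4, 2, 4)

We seek scalars with c_1 g1 + ... + c_3 g3 = q; equivalently solve M c = q where the columns of M are g1, ..., g3.
Solving this 3x3 system gives c = (-4, 2, 4).
Check: -4g1 + 2g2 + 4g3 = (22, 4, 14).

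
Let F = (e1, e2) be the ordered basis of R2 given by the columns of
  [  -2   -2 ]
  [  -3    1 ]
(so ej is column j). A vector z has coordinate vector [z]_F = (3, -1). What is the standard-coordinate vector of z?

By definition z = 3e1 - e2.
Summing componentwise gives (-4, -10).

(-4, -10)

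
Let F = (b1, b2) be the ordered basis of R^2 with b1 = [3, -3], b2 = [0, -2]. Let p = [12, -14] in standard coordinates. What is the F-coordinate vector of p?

We seek scalars with c_1 b1 + c_2 b2 = p; equivalently solve M c = p where the columns of M are b1, b2.
System: 3c_1 + 0c_2 = 12, -3c_1 - 2c_2 = -14; solving gives c_1 = 4, c_2 = 1.
Check: 4b1 + b2 = [12, -14].

[4, 1]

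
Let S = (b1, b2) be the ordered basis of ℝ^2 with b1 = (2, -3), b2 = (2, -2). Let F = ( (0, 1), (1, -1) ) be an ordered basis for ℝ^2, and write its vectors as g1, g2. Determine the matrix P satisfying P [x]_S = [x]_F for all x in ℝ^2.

[[-1, 0], [2, 2]]

Take x = bj: its S-coordinates are the j-th standard unit vector, so P e_j — column j of P — equals [bj]_F.
b1 = -g1 + 2g2, giving column 1 = (-1, 2); repeating for each j gives P = [[-1, 0], [2, 2]].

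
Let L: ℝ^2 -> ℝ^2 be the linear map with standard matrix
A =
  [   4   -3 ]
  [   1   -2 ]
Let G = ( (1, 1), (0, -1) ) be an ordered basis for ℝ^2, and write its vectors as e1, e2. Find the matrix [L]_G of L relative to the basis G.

With P the matrix whose columns are e1, e2, [L]_G = P^(-1) A P.
Column by column: L(e1) = A e1 = (1, -1); its G-coordinates (1, 2) give column 1.
Continuing for each basis vector yields [L]_G = [[1, 3], [2, 1]].

[[1, 3], [2, 1]]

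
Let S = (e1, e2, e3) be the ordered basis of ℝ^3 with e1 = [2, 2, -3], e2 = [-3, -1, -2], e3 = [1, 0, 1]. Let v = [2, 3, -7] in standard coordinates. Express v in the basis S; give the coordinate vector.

[2, 1, 1]

[v]_S is the unique c with M c = v, where M has columns e1, ..., e3.
Solving this 3x3 system gives c = (2, 1, 1).
Check: 2e1 + e2 + e3 = [2, 3, -7].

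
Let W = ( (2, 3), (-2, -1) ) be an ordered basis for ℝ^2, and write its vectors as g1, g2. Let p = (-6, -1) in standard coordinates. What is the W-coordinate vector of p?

We seek scalars with c_1 g1 + c_2 g2 = p; equivalently solve M c = p where the columns of M are g1, g2.
System: 2c_1 - 2c_2 = -6, 3c_1 - c_2 = -1; solving gives c_1 = 1, c_2 = 4.
Check: g1 + 4g2 = (-6, -1).

(1, 4)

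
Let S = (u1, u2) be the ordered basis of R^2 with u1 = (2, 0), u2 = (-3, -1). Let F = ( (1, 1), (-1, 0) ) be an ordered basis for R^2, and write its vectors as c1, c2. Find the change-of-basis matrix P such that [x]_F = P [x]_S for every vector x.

Let M have columns uj and N have columns cj. Then for every x, N [x]_F = x = M [x]_S, so P = N^(-1) M.
Since det N = 1, N^(-1) has integer entries; multiplying gives P = [[0, -1], [-2, 2]].

[[0, -1], [-2, 2]]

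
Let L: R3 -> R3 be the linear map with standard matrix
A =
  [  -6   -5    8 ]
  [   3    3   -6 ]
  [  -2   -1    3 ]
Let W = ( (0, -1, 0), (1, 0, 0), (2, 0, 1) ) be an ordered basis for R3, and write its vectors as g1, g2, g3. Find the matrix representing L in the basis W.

[[3, -3, 0], [3, -2, -2], [1, -2, -1]]

Let P have columns g1, ..., g3. Then [L]_W = P^(-1) A P.
Here det P = 1, so P^(-1) is integer; computing A P first and then P^(-1)(A P) gives [[3, -3, 0], [3, -2, -2], [1, -2, -1]].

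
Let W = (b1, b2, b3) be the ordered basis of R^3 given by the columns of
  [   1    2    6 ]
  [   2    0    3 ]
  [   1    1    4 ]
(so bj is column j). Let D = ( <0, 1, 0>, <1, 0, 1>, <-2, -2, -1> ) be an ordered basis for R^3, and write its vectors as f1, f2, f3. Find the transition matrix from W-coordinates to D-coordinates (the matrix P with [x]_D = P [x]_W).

Column j of P is [bj]_D, since P maps W-coordinates to D-coordinates.
Expressing b1 in D: b1 = 2f1 + f2 + 0·f3, so column 1 of P is <2, 1, 0>.
Doing the same for each bj gives P = [[2, -2, -1], [1, 0, 2], [0, -1, -2]].

[[2, -2, -1], [1, 0, 2], [0, -1, -2]]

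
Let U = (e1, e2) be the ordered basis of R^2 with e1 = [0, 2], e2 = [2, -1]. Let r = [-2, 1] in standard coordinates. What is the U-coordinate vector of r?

Write r = c_1 e1 + c_2 e2 and solve for the c_i.
System: 0c_1 + 2c_2 = -2, 2c_1 - c_2 = 1; solving gives c_1 = 0, c_2 = -1.
Check: 0·e1 - e2 = [-2, 1].

[0, -1]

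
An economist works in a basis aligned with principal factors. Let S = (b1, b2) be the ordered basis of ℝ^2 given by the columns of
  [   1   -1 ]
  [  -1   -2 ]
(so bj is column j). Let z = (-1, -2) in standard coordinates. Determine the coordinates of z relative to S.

(0, 1)

[z]_S is the unique c with M c = z, where M has columns b1, b2.
System: c_1 - c_2 = -1, -c_1 - 2c_2 = -2; solving gives c_1 = 0, c_2 = 1.
Check: 0·b1 + b2 = (-1, -2).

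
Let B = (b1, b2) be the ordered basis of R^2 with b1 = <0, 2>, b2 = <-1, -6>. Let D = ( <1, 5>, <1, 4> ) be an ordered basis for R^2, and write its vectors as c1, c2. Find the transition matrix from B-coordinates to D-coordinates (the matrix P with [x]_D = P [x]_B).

Let M have columns bj and N have columns cj. Then for every x, N [x]_D = x = M [x]_B, so P = N^(-1) M.
Since det N = -1, N^(-1) has integer entries; multiplying gives P = [[2, -2], [-2, 1]].

[[2, -2], [-2, 1]]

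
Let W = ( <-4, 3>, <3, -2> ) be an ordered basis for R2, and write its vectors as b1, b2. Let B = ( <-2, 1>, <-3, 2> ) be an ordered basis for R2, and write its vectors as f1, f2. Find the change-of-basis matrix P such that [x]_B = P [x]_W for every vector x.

[[-1, 0], [2, -1]]

Column j of P is [bj]_B, since P maps W-coordinates to B-coordinates.
Expressing b1 in B: b1 = -f1 + 2f2, so column 1 of P is <-1, 2>.
Doing the same for each bj gives P = [[-1, 0], [2, -1]].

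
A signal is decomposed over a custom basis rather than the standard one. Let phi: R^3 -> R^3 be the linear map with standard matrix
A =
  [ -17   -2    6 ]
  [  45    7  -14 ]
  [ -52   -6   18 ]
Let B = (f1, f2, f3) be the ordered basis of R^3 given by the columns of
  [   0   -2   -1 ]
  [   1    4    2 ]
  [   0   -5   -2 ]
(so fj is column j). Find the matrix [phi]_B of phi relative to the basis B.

With P the matrix whose columns are f1, ..., f3, [phi]_B = P^(-1) A P.
Column by column: phi(f1) = A f1 = (-2, 7, -6); its B-coordinates (3, 2, -2) give column 1.
Continuing for each basis vector yields [phi]_B = [[3, 0, -1], [2, 2, -2], [-2, 0, 3]].

[[3, 0, -1], [2, 2, -2], [-2, 0, 3]]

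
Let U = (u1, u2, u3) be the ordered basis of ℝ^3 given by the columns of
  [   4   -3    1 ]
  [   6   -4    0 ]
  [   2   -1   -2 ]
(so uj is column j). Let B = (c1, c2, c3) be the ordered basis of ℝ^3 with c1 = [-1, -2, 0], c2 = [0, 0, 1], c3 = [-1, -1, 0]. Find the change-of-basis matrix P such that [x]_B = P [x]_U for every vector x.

Take x = uj: its U-coordinates are the j-th standard unit vector, so P e_j — column j of P — equals [uj]_B.
u1 = -2c1 + 2c2 - 2c3, giving column 1 = [-2, 2, -2]; repeating for each j gives P = [[-2, 1, 1], [2, -1, -2], [-2, 2, -2]].

[[-2, 1, 1], [2, -1, -2], [-2, 2, -2]]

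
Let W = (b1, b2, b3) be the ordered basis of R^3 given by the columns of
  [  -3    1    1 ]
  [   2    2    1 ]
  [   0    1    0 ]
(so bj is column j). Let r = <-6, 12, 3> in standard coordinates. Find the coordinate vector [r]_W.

[r]_W is the unique c with M c = r, where M has columns b1, ..., b3.
Row-reducing the augmented matrix [M | r] gives c = (3, 3, 0).
Check: 3b1 + 3b2 + 0·b3 = <-6, 12, 3>.

<3, 3, 0>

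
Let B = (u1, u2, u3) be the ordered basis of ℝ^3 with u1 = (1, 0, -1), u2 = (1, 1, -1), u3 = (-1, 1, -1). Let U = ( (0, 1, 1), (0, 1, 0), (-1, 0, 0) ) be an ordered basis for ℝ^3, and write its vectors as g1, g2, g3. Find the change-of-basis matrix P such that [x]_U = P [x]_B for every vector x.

[[-1, -1, -1], [1, 2, 2], [-1, -1, 1]]

Column j of P is [uj]_U, since P maps B-coordinates to U-coordinates.
Expressing u1 in U: u1 = -g1 + g2 - g3, so column 1 of P is (-1, 1, -1).
Doing the same for each uj gives P = [[-1, -1, -1], [1, 2, 2], [-1, -1, 1]].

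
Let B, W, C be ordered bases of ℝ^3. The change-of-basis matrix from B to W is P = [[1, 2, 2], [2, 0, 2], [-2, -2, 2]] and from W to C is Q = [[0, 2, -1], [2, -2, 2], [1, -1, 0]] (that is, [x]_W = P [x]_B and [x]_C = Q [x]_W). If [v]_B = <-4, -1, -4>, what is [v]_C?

<-34, 8, 2>

Composing the changes, [v]_C = Q P [v]_B.
Q P = [[6, 2, 2], [-6, 0, 4], [-1, 2, 0]]; applying this to <-4, -1, -4> gives <-34, 8, 2>.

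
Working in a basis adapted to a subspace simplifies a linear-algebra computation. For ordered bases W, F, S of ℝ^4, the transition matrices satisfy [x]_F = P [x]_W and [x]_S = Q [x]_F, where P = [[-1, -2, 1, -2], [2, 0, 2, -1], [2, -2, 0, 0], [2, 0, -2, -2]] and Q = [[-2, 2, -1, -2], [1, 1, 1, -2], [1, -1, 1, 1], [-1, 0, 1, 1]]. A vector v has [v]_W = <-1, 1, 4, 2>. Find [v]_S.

<42, 27, -23, -17>

First [v]_F = P [v]_W = <-1, 4, -4, -14>.
Then [v]_S = Q [v]_F = <42, 27, -23, -17>.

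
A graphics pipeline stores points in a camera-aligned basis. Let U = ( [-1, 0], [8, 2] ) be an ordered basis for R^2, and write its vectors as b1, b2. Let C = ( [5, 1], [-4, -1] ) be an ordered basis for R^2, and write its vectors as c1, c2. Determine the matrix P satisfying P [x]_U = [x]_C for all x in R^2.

[[-1, 0], [-1, -2]]

Take x = bj: its U-coordinates are the j-th standard unit vector, so P e_j — column j of P — equals [bj]_C.
b1 = -c1 - c2, giving column 1 = [-1, -1]; repeating for each j gives P = [[-1, 0], [-1, -2]].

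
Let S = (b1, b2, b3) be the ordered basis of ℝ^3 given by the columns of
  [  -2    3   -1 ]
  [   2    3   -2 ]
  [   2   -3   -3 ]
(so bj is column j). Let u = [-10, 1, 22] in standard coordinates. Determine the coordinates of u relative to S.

[2, -3, -3]

Write u = c_1 b1 + ... + c_3 b3 and solve for the c_i.
Solving this 3x3 system gives c = (2, -3, -3).
Check: 2b1 - 3b2 - 3b3 = [-10, 1, 22].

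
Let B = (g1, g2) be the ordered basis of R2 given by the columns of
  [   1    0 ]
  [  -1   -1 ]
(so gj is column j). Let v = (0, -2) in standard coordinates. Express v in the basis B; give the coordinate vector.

(0, 2)

We seek scalars with c_1 g1 + c_2 g2 = v; equivalently solve M c = v where the columns of M are g1, g2.
System: c_1 + 0c_2 = 0, -c_1 - c_2 = -2; solving gives c_1 = 0, c_2 = 2.
Check: 0·g1 + 2g2 = (0, -2).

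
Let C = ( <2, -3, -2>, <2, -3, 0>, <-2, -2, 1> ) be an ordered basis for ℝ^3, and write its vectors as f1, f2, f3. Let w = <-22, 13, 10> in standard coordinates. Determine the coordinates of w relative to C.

<-3, -4, 4>

[w]_C is the unique c with M c = w, where M has columns f1, ..., f3.
Row-reducing the augmented matrix [M | w] gives c = (-3, -4, 4).
Check: -3f1 - 4f2 + 4f3 = <-22, 13, 10>.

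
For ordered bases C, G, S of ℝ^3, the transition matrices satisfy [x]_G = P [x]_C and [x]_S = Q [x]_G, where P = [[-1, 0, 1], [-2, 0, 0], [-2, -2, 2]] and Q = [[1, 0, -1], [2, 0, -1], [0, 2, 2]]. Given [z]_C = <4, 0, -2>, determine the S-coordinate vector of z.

<6, 0, -40>

Apply P to get G-coordinates <-6, -8, -12>, then Q to get S-coordinates.
The result is [z]_S = <6, 0, -40>.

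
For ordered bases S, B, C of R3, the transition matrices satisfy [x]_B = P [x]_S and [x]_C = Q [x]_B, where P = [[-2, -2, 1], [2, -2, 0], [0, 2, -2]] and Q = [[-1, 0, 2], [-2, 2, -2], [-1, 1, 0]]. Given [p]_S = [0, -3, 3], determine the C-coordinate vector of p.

[-33, 18, -3]

Apply P to get B-coordinates [9, 6, -12], then Q to get C-coordinates.
The result is [p]_C = [-33, 18, -3].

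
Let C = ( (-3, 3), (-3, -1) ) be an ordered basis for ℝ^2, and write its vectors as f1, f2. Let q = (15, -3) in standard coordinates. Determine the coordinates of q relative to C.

Write q = c_1 f1 + c_2 f2 and solve for the c_i.
System: -3c_1 - 3c_2 = 15, 3c_1 - c_2 = -3; solving gives c_1 = -2, c_2 = -3.
Check: -2f1 - 3f2 = (15, -3).

(-2, -3)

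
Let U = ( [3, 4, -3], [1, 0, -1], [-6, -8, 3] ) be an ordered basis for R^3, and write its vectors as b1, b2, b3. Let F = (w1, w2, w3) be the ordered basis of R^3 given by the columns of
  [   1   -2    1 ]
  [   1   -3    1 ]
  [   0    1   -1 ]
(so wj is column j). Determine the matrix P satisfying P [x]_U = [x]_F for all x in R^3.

[[-1, 1, -1], [-1, 1, 2], [2, 2, -1]]

Column j of P is [bj]_F, since P maps U-coordinates to F-coordinates.
Expressing b1 in F: b1 = -w1 - w2 + 2w3, so column 1 of P is [-1, -1, 2].
Doing the same for each bj gives P = [[-1, 1, -1], [-1, 1, 2], [2, 2, -1]].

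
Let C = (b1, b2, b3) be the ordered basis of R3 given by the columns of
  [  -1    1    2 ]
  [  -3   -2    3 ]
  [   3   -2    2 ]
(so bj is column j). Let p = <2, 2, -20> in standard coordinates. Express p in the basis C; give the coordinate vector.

[p]_C is the unique c with M c = p, where M has columns b1, ..., b3.
Solving this 3x3 system gives c = (-4, 2, -2).
Check: -4b1 + 2b2 - 2b3 = <2, 2, -20>.

<-4, 2, -2>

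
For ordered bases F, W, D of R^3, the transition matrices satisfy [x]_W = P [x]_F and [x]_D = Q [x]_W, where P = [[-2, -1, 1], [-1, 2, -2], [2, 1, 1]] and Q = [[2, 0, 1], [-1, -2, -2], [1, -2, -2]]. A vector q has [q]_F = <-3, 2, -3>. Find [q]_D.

<-5, -13, -11>

Composing the changes, [q]_D = Q P [q]_F.
Q P = [[-2, -1, 3], [0, -5, 1], [-4, -7, 3]]; applying this to <-3, 2, -3> gives <-5, -13, -11>.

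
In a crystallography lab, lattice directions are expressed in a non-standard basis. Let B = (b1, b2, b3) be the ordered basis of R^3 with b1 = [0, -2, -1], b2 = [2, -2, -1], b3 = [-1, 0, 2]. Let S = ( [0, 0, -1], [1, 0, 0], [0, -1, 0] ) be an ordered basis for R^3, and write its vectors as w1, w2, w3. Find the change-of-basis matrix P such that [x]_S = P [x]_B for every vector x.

[[1, 1, -2], [0, 2, -1], [2, 2, 0]]

Take x = bj: its B-coordinates are the j-th standard unit vector, so P e_j — column j of P — equals [bj]_S.
b1 = w1 + 0·w2 + 2w3, giving column 1 = [1, 0, 2]; repeating for each j gives P = [[1, 1, -2], [0, 2, -1], [2, 2, 0]].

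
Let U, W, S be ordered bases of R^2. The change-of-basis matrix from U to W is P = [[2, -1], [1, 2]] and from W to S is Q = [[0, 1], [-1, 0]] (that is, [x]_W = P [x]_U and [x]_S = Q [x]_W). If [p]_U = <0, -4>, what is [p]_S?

Composing the changes, [p]_S = Q P [p]_U.
Q P = [[1, 2], [-2, 1]]; applying this to <0, -4> gives <-8, -4>.

<-8, -4>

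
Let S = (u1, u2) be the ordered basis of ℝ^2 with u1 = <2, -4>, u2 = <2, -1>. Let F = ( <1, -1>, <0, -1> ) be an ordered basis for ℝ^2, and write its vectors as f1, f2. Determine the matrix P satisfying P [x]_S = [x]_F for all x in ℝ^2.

[[2, 2], [2, -1]]

Column j of P is [uj]_F, since P maps S-coordinates to F-coordinates.
Expressing u1 in F: u1 = 2f1 + 2f2, so column 1 of P is <2, 2>.
Doing the same for each uj gives P = [[2, 2], [2, -1]].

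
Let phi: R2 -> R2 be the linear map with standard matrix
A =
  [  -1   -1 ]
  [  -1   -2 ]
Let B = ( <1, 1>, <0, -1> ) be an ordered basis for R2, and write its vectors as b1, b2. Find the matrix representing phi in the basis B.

The j-th column of [phi]_B is [phi(bj)]_B.
phi(b1) = A b1 = <-2, -3> = -2b1 + b2, so column 1 is <-2, 1>.
Repeating for b2 and assembling the columns gives [[-2, 1], [1, -1]].

[[-2, 1], [1, -1]]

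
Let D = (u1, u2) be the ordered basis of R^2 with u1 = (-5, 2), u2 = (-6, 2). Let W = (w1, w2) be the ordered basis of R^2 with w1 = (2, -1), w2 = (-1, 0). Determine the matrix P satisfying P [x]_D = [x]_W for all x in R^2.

[[-2, -2], [1, 2]]

Column j of P is [uj]_W, since P maps D-coordinates to W-coordinates.
Expressing u1 in W: u1 = -2w1 + w2, so column 1 of P is (-2, 1).
Doing the same for each uj gives P = [[-2, -2], [1, 2]].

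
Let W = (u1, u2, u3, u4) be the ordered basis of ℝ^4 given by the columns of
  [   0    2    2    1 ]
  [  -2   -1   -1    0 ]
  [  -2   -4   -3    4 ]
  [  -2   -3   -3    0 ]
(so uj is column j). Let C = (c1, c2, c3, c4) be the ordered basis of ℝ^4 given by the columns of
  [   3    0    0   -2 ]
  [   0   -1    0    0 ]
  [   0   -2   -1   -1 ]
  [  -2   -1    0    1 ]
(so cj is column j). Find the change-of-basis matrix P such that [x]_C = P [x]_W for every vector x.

[[0, 2, 2, -1], [2, 1, 1, 0], [-2, 0, -1, -2], [0, 2, 2, -2]]

Take x = uj: its W-coordinates are the j-th standard unit vector, so P e_j — column j of P — equals [uj]_C.
u1 = 0·c1 + 2c2 - 2c3 + 0·c4, giving column 1 = <0, 2, -2, 0>; repeating for each j gives P = [[0, 2, 2, -1], [2, 1, 1, 0], [-2, 0, -1, -2], [0, 2, 2, -2]].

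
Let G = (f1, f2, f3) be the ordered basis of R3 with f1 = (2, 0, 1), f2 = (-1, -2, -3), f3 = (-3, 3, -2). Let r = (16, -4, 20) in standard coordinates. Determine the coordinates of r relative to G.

Write r = c_1 f1 + ... + c_3 f3 and solve for the c_i.
Solving this 3x3 system gives c = (0, -4, -4).
Check: 0·f1 - 4f2 - 4f3 = (16, -4, 20).

(0, -4, -4)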